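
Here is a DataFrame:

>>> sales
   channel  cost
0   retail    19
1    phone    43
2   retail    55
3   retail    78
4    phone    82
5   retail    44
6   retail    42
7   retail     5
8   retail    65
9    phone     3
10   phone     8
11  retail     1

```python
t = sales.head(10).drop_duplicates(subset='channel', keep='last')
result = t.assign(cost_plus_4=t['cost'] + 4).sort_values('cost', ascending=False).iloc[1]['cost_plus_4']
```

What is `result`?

take first 10 rows:
  channel  cost
0  retail    19
1   phone    43
2  retail    55
3  retail    78
4   phone    82
5  retail    44
6  retail    42
7  retail     5
8  retail    65
9   phone     3
drop duplicate channel (keep=last):
  channel  cost
8  retail    65
9   phone     3
add column cost_plus_4 = t['cost'] + 4:
  channel  cost  cost_plus_4
8  retail    65           69
9   phone     3            7
sort by cost descending:
  channel  cost  cost_plus_4
8  retail    65           69
9   phone     3            7
Finally, value at position 1, column 'cost_plus_4' = 7.

7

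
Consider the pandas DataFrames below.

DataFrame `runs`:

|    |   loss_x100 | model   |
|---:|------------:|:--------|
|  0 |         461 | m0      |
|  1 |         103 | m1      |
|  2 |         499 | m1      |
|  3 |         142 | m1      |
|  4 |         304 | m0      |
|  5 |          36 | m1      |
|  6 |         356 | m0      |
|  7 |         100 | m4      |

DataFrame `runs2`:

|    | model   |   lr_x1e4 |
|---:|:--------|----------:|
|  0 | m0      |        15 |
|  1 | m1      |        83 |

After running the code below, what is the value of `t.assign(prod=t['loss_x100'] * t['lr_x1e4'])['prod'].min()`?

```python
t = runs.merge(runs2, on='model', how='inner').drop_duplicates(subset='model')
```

6915

merge on 'model' (how='inner') → 7 rows:
   loss_x100 model  lr_x1e4
0        461    m0       15
1        103    m1       83
2        499    m1       83
3        142    m1       83
4        304    m0       15
5         36    m1       83
6        356    m0       15
drop duplicate model (keep=first):
   loss_x100 model  lr_x1e4
0        461    m0       15
1        103    m1       83
add column prod = t['loss_x100'] * t['lr_x1e4']:
   loss_x100 model  lr_x1e4  prod
0        461    m0       15  6915
1        103    m1       83  8549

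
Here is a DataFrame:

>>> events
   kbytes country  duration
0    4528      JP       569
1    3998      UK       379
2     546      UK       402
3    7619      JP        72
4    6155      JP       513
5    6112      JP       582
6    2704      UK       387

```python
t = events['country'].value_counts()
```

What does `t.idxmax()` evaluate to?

JP

value_counts of country:
country
JP    4
UK    3
Name: count, dtype: int64
Reading off the label with the largest value, we get JP.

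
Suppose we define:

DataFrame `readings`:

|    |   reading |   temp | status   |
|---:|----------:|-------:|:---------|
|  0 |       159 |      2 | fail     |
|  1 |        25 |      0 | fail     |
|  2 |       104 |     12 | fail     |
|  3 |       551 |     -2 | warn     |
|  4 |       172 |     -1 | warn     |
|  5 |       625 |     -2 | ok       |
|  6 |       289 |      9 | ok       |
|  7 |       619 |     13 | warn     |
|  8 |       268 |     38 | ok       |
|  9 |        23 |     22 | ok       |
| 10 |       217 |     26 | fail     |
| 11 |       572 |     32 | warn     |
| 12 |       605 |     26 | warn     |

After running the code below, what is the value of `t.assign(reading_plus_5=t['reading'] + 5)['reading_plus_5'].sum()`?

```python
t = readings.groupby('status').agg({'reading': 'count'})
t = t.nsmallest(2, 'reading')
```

group by status, count of reading:
        reading
status         
fail          4
ok            4
warn          5
take 2 rows with smallest reading:
        reading
status         
fail          4
ok            4
add column reading_plus_5 = t['reading'] + 5:
        reading  reading_plus_5
status                         
fail          4               9
ok            4               9
sum of column 'reading_plus_5' → 18

18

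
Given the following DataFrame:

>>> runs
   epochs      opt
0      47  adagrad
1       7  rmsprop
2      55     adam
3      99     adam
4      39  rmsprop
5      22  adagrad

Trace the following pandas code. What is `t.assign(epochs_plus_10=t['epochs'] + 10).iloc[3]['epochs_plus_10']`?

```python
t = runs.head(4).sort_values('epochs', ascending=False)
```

17

take first 4 rows:
   epochs      opt
0      47  adagrad
1       7  rmsprop
2      55     adam
3      99     adam
sort by epochs descending:
   epochs      opt
3      99     adam
2      55     adam
0      47  adagrad
1       7  rmsprop
add column epochs_plus_10 = t['epochs'] + 10:
   epochs      opt  epochs_plus_10
3      99     adam             109
2      55     adam              65
0      47  adagrad              57
1       7  rmsprop              17
Reading off the value at position 3, column 'epochs_plus_10', we get 17.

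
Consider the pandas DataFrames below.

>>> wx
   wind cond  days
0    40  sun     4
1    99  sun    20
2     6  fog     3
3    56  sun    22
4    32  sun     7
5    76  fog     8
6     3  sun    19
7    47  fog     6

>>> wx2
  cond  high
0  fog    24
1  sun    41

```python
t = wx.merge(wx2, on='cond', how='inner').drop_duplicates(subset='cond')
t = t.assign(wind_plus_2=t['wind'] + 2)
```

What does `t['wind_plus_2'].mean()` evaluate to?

25.0

merge on 'cond' (how='inner') → 8 rows:
   wind cond  days  high
0    40  sun     4    41
1    99  sun    20    41
2     6  fog     3    24
3    56  sun    22    41
4    32  sun     7    41
5    76  fog     8    24
6     3  sun    19    41
7    47  fog     6    24
drop duplicate cond (keep=first):
   wind cond  days  high
0    40  sun     4    41
2     6  fog     3    24
add column wind_plus_2 = t['wind'] + 2:
   wind cond  days  high  wind_plus_2
0    40  sun     4    41           42
2     6  fog     3    24            8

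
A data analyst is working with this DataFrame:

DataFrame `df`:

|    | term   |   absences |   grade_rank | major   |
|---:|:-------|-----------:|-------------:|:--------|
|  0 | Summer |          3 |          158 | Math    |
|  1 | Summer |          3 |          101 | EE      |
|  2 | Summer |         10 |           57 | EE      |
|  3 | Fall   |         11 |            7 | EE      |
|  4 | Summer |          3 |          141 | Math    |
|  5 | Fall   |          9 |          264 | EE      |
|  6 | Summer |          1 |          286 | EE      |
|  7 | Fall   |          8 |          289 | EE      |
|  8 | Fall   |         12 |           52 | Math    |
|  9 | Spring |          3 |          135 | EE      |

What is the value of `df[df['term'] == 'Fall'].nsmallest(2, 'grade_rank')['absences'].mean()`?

11.5

filter rows where term == 'Fall':
   term  absences  grade_rank major
3  Fall        11           7    EE
5  Fall         9         264    EE
7  Fall         8         289    EE
8  Fall        12          52  Math
take 2 rows with smallest grade_rank:
   term  absences  grade_rank major
3  Fall        11           7    EE
8  Fall        12          52  Math
The mean of column 'absences' is 11.5.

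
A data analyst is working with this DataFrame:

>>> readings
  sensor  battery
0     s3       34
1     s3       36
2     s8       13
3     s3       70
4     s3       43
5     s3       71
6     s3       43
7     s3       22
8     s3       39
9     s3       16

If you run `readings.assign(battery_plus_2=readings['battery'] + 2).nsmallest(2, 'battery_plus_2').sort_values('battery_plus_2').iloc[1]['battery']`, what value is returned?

add column battery_plus_2 = readings['battery'] + 2:
  sensor  battery  battery_plus_2
0     s3       34              36
1     s3       36              38
2     s8       13              15
3     s3       70              72
4     s3       43              45
5     s3       71              73
6     s3       43              45
7     s3       22              24
8     s3       39              41
9     s3       16              18
take 2 rows with smallest battery_plus_2:
  sensor  battery  battery_plus_2
2     s8       13              15
9     s3       16              18
sort by battery_plus_2:
  sensor  battery  battery_plus_2
2     s8       13              15
9     s3       16              18

16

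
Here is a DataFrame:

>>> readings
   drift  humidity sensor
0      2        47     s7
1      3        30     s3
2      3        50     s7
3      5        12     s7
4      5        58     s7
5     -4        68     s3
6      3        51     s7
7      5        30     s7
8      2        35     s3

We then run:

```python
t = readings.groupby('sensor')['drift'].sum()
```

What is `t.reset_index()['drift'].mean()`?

12.0

group by sensor, sum of drift:
sensor
s3     1
s7    23
Name: drift, dtype: int64
reset_index():
  sensor  drift
0     s3      1
1     s7     23
Then the mean of column 'drift': 12.0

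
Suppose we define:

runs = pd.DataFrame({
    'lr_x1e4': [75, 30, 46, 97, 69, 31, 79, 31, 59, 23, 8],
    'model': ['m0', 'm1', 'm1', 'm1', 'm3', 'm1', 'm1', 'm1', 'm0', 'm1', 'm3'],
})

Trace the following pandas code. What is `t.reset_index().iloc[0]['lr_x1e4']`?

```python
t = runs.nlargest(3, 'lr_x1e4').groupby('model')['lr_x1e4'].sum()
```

75

take 3 rows with largest lr_x1e4:
   lr_x1e4 model
3       97    m1
6       79    m1
0       75    m0
group by model, sum of lr_x1e4:
model
m0     75
m1    176
Name: lr_x1e4, dtype: int64
reset_index():
  model  lr_x1e4
0    m0       75
1    m1      176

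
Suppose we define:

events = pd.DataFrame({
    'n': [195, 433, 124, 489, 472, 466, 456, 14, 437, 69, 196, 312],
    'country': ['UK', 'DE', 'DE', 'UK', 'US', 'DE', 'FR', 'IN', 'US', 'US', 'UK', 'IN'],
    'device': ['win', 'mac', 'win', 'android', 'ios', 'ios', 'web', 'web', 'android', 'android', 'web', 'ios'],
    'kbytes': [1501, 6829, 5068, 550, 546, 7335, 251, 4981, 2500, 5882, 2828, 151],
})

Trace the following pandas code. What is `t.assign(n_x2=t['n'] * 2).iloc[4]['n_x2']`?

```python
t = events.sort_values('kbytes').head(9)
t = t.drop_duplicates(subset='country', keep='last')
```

sort by kbytes:
      n country   device  kbytes
11  312      IN      ios     151
6   456      FR      web     251
4   472      US      ios     546
3   489      UK  android     550
0   195      UK      win    1501
8   437      US  android    2500
10  196      UK      web    2828
7    14      IN      web    4981
2   124      DE      win    5068
9    69      US  android    5882
1   433      DE      mac    6829
5   466      DE      ios    7335
take first 9 rows:
      n country   device  kbytes
11  312      IN      ios     151
6   456      FR      web     251
4   472      US      ios     546
3   489      UK  android     550
0   195      UK      win    1501
8   437      US  android    2500
10  196      UK      web    2828
7    14      IN      web    4981
2   124      DE      win    5068
drop duplicate country (keep=last):
      n country   device  kbytes
6   456      FR      web     251
8   437      US  android    2500
10  196      UK      web    2828
7    14      IN      web    4981
2   124      DE      win    5068
add column n_x2 = t['n'] * 2:
      n country   device  kbytes  n_x2
6   456      FR      web     251   912
8   437      US  android    2500   874
10  196      UK      web    2828   392
7    14      IN      web    4981    28
2   124      DE      win    5068   248
The value at position 4, column 'n_x2' is 248.

248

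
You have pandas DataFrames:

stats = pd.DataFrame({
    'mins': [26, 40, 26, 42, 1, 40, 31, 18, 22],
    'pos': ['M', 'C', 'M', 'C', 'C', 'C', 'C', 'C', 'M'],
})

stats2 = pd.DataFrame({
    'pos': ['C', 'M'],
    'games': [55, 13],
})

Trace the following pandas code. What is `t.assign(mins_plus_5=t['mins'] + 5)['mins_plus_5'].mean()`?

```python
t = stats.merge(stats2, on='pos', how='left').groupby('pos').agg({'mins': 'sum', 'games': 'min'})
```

merge on 'pos' (how='left') → 9 rows:
   mins pos  games
0    26   M     13
1    40   C     55
2    26   M     13
3    42   C     55
4     1   C     55
5    40   C     55
6    31   C     55
7    18   C     55
8    22   M     13
group by pos: sum(mins), min(games):
     mins  games
pos             
C     172     55
M      74     13
add column mins_plus_5 = t['mins'] + 5:
     mins  games  mins_plus_5
pos                          
C     172     55          177
M      74     13           79

128.0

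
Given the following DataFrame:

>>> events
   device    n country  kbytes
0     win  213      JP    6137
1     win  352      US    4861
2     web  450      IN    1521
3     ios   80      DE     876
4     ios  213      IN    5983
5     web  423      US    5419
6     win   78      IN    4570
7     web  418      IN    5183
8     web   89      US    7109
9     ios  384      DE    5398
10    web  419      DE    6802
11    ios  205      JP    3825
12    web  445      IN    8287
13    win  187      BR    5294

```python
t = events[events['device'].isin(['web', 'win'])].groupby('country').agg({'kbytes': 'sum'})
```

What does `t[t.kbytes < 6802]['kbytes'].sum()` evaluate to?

11431

filter rows where device in ['web', 'win']:
   device    n country  kbytes
0     win  213      JP    6137
1     win  352      US    4861
2     web  450      IN    1521
5     web  423      US    5419
6     win   78      IN    4570
7     web  418      IN    5183
8     web   89      US    7109
10    web  419      DE    6802
12    web  445      IN    8287
13    win  187      BR    5294
group by country, sum of kbytes:
         kbytes
country        
BR         5294
DE         6802
IN        19561
JP         6137
US        17389
filter rows where kbytes < 6802:
         kbytes
country        
BR         5294
JP         6137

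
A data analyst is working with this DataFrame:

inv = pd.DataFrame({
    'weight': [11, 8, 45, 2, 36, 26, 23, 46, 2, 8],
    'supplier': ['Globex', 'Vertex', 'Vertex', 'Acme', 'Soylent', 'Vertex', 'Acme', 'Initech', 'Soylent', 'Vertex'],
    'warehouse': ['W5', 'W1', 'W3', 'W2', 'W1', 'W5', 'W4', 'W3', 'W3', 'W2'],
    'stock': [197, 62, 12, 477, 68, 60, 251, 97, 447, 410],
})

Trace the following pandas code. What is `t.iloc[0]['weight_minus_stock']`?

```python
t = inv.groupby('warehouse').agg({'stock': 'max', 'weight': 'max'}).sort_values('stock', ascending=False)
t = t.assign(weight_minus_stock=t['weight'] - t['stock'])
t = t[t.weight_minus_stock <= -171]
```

-469

group by warehouse: max(stock), max(weight):
           stock  weight
warehouse               
W1            68      36
W2           477       8
W3           447      46
W4           251      23
W5           197      26
sort by stock descending:
           stock  weight
warehouse               
W2           477       8
W3           447      46
W4           251      23
W5           197      26
W1            68      36
add column weight_minus_stock = t['weight'] - t['stock']:
           stock  weight  weight_minus_stock
warehouse                                   
W2           477       8                -469
W3           447      46                -401
W4           251      23                -228
W5           197      26                -171
W1            68      36                 -32
filter rows where weight_minus_stock <= -171:
           stock  weight  weight_minus_stock
warehouse                                   
W2           477       8                -469
W3           447      46                -401
W4           251      23                -228
W5           197      26                -171
Taking the value at position 0, column 'weight_minus_stock' gives -469.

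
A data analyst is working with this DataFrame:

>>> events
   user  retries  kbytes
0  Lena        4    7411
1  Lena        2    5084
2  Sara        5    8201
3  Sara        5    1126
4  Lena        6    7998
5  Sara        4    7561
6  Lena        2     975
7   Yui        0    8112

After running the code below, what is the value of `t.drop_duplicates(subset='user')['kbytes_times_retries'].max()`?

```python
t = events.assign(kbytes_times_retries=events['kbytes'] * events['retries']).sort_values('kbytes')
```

5630

add column kbytes_times_retries = events['kbytes'] * events['retries']:
   user  retries  kbytes  kbytes_times_retries
0  Lena        4    7411                 29644
1  Lena        2    5084                 10168
2  Sara        5    8201                 41005
3  Sara        5    1126                  5630
4  Lena        6    7998                 47988
5  Sara        4    7561                 30244
6  Lena        2     975                  1950
7   Yui        0    8112                     0
sort by kbytes:
   user  retries  kbytes  kbytes_times_retries
6  Lena        2     975                  1950
3  Sara        5    1126                  5630
1  Lena        2    5084                 10168
0  Lena        4    7411                 29644
5  Sara        4    7561                 30244
4  Lena        6    7998                 47988
7   Yui        0    8112                     0
2  Sara        5    8201                 41005
drop duplicate user (keep=first):
   user  retries  kbytes  kbytes_times_retries
6  Lena        2     975                  1950
3  Sara        5    1126                  5630
7   Yui        0    8112                     0
max of column 'kbytes_times_retries' → 5630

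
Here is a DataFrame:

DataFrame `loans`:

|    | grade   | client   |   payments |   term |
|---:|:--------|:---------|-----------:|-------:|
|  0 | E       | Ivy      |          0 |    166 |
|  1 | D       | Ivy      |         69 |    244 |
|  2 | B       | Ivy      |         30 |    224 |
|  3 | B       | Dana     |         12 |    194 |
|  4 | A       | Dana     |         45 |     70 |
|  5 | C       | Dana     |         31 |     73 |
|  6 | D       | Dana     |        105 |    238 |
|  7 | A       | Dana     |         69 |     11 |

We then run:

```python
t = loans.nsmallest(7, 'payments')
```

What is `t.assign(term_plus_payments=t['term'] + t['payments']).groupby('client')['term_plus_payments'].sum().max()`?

733

take 7 rows with smallest payments:
  grade client  payments  term
0     E    Ivy         0   166
3     B   Dana        12   194
2     B    Ivy        30   224
5     C   Dana        31    73
4     A   Dana        45    70
1     D    Ivy        69   244
7     A   Dana        69    11
add column term_plus_payments = t['term'] + t['payments']:
  grade client  payments  term  term_plus_payments
0     E    Ivy         0   166                 166
3     B   Dana        12   194                 206
2     B    Ivy        30   224                 254
5     C   Dana        31    73                 104
4     A   Dana        45    70                 115
1     D    Ivy        69   244                 313
7     A   Dana        69    11                  80
group by client, sum of term_plus_payments:
client
Dana    505
Ivy     733
Name: term_plus_payments, dtype: int64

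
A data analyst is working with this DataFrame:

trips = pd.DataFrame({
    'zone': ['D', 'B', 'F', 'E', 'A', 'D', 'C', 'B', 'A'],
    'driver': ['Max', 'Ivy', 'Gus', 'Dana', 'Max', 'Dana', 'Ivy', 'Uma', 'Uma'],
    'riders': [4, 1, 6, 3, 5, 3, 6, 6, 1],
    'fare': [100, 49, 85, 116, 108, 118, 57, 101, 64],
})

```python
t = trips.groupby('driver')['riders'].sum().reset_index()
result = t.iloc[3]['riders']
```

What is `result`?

9

group by driver, sum of riders:
driver
Dana    6
Gus     6
Ivy     7
Max     9
Uma     7
Name: riders, dtype: int64
reset_index():
  driver  riders
0   Dana       6
1    Gus       6
2    Ivy       7
3    Max       9
4    Uma       7
Taking the value at position 3, column 'riders' gives 9.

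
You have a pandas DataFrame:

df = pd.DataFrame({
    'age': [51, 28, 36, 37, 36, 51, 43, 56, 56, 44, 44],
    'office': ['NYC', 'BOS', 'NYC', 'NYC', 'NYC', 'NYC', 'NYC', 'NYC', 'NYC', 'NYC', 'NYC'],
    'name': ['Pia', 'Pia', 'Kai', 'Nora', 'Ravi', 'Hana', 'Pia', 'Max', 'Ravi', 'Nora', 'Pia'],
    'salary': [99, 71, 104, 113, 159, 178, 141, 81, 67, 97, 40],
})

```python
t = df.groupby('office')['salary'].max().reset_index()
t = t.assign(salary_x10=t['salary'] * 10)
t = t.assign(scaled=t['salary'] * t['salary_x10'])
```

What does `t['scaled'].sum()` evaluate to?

group by office, max of salary:
office
BOS     71
NYC    178
Name: salary, dtype: int64
reset_index():
  office  salary
0    BOS      71
1    NYC     178
add column salary_x10 = t['salary'] * 10:
  office  salary  salary_x10
0    BOS      71         710
1    NYC     178        1780
add column scaled = t['salary'] * t['salary_x10']:
  office  salary  salary_x10  scaled
0    BOS      71         710   50410
1    NYC     178        1780  316840
The sum of column 'scaled' is 367250.

367250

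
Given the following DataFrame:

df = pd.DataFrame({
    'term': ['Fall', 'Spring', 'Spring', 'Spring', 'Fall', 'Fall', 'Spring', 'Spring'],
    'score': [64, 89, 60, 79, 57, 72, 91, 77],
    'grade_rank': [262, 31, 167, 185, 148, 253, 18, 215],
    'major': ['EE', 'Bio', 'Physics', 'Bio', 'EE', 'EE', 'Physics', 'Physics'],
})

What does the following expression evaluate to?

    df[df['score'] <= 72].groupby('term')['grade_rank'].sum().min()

filter rows where score <= 72:
     term  score  grade_rank    major
0    Fall     64         262       EE
2  Spring     60         167  Physics
4    Fall     57         148       EE
5    Fall     72         253       EE
group by term, sum of grade_rank:
term
Fall      663
Spring    167
Name: grade_rank, dtype: int64
The min of the resulting series is 167.

167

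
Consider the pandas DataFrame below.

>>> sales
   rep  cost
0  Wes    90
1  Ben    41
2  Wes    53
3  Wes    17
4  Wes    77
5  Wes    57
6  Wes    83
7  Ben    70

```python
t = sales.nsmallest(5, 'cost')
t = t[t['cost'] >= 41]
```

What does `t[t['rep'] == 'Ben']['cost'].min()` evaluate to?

take 5 rows with smallest cost:
   rep  cost
3  Wes    17
1  Ben    41
2  Wes    53
5  Wes    57
7  Ben    70
filter rows where cost >= 41:
   rep  cost
1  Ben    41
2  Wes    53
5  Wes    57
7  Ben    70
filter rows where rep == 'Ben':
   rep  cost
1  Ben    41
7  Ben    70
Hence 41.

41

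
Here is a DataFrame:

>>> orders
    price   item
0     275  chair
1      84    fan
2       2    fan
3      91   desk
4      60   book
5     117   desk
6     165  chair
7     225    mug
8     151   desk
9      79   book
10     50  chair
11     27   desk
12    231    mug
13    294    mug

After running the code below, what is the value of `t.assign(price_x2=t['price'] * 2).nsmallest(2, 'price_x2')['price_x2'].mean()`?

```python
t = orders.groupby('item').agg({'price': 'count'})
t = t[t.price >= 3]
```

group by item, count of price:
       price
item        
book       2
chair      3
desk       4
fan        2
mug        3
filter rows where price >= 3:
       price
item        
chair      3
desk       4
mug        3
add column price_x2 = t['price'] * 2:
       price  price_x2
item                  
chair      3         6
desk       4         8
mug        3         6
take 2 rows with smallest price_x2:
       price  price_x2
item                  
chair      3         6
mug        3         6

6.0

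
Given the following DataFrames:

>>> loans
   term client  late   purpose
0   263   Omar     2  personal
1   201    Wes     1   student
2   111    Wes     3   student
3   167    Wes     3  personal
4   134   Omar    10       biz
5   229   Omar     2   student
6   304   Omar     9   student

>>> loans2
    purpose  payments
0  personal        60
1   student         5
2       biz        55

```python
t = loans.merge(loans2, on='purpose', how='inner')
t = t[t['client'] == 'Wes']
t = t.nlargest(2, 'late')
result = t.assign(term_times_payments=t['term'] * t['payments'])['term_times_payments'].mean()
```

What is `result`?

5287.5

merge on 'purpose' (how='inner') → 7 rows:
   term client  late   purpose  payments
0   263   Omar     2  personal        60
1   201    Wes     1   student         5
2   111    Wes     3   student         5
3   167    Wes     3  personal        60
4   134   Omar    10       biz        55
5   229   Omar     2   student         5
6   304   Omar     9   student         5
filter rows where client == 'Wes':
   term client  late   purpose  payments
1   201    Wes     1   student         5
2   111    Wes     3   student         5
3   167    Wes     3  personal        60
take 2 rows with largest late:
   term client  late   purpose  payments
2   111    Wes     3   student         5
3   167    Wes     3  personal        60
add column term_times_payments = t['term'] * t['payments']:
   term client  late   purpose  payments  term_times_payments
2   111    Wes     3   student         5                  555
3   167    Wes     3  personal        60                10020
Taking the mean of column 'term_times_payments' gives 5287.5.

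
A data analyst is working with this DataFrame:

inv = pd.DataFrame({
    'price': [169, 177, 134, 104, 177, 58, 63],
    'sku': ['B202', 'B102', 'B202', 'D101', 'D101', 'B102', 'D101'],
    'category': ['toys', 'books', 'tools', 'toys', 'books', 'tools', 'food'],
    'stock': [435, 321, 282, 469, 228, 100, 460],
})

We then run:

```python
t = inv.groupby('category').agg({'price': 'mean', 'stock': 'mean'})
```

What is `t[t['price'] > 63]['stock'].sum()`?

group by category: mean(price), mean(stock):
          price  stock
category              
books     177.0  274.5
food       63.0  460.0
tools      96.0  191.0
toys      136.5  452.0
filter rows where price > 63:
          price  stock
category              
books     177.0  274.5
tools      96.0  191.0
toys      136.5  452.0
Finally, sum of column 'stock' = 917.5.

917.5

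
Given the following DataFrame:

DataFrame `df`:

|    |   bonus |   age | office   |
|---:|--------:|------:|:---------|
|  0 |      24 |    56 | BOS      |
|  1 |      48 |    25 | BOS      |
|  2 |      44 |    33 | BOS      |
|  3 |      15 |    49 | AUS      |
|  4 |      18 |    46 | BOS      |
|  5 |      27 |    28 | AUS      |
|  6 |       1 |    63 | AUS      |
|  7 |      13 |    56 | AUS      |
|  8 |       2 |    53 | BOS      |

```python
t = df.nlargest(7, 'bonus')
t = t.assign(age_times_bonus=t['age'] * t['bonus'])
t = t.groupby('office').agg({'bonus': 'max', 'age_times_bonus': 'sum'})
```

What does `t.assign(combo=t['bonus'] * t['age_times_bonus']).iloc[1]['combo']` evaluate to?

take 7 rows with largest bonus:
   bonus  age office
1     48   25    BOS
2     44   33    BOS
5     27   28    AUS
0     24   56    BOS
4     18   46    BOS
3     15   49    AUS
7     13   56    AUS
add column age_times_bonus = t['age'] * t['bonus']:
   bonus  age office  age_times_bonus
1     48   25    BOS             1200
2     44   33    BOS             1452
5     27   28    AUS              756
0     24   56    BOS             1344
4     18   46    BOS              828
3     15   49    AUS              735
7     13   56    AUS              728
group by office: max(bonus), sum(age_times_bonus):
        bonus  age_times_bonus
office                        
AUS        27             2219
BOS        48             4824
add column combo = t['bonus'] * t['age_times_bonus']:
        bonus  age_times_bonus   combo
office                                
AUS        27             2219   59913
BOS        48             4824  231552
So iloc[1]['combo'] = 231552.

231552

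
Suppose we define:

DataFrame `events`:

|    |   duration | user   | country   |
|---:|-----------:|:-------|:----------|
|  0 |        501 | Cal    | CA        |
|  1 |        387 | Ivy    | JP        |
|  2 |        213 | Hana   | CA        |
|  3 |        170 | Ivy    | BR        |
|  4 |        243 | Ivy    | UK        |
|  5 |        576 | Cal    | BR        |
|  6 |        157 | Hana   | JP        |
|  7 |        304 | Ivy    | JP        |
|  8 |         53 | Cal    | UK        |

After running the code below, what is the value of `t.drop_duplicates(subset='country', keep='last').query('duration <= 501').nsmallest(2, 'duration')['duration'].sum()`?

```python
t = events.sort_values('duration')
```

630

sort by duration:
   duration  user country
8        53   Cal      UK
6       157  Hana      JP
3       170   Ivy      BR
2       213  Hana      CA
4       243   Ivy      UK
7       304   Ivy      JP
1       387   Ivy      JP
0       501   Cal      CA
5       576   Cal      BR
drop duplicate country (keep=last):
   duration user country
4       243  Ivy      UK
1       387  Ivy      JP
0       501  Cal      CA
5       576  Cal      BR
filter rows where duration <= 501:
   duration user country
4       243  Ivy      UK
1       387  Ivy      JP
0       501  Cal      CA
take 2 rows with smallest duration:
   duration user country
4       243  Ivy      UK
1       387  Ivy      JP
Hence 630.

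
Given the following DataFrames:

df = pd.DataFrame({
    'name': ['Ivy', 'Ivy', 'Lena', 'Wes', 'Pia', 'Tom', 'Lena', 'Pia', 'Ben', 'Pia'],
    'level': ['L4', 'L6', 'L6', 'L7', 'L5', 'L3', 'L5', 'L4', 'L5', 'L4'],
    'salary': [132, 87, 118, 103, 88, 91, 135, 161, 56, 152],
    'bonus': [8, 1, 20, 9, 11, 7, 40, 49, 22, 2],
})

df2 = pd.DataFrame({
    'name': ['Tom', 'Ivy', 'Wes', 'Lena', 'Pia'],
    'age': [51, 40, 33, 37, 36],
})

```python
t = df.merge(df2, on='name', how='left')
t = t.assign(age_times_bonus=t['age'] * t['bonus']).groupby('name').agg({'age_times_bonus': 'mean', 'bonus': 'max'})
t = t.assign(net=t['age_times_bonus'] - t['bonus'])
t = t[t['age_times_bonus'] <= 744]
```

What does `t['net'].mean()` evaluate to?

376.25

merge on 'name' (how='left') → 10 rows:
   name level  salary  bonus   age
0   Ivy    L4     132      8  40.0
1   Ivy    L6      87      1  40.0
2  Lena    L6     118     20  37.0
3   Wes    L7     103      9  33.0
4   Pia    L5      88     11  36.0
5   Tom    L3      91      7  51.0
6  Lena    L5     135     40  37.0
7   Pia    L4     161     49  36.0
8   Ben    L5      56     22   NaN
9   Pia    L4     152      2  36.0
add column age_times_bonus = t['age'] * t['bonus']:
   name level  salary  bonus   age  age_times_bonus
0   Ivy    L4     132      8  40.0            320.0
1   Ivy    L6      87      1  40.0             40.0
2  Lena    L6     118     20  37.0            740.0
3   Wes    L7     103      9  33.0            297.0
4   Pia    L5      88     11  36.0            396.0
5   Tom    L3      91      7  51.0            357.0
6  Lena    L5     135     40  37.0           1480.0
7   Pia    L4     161     49  36.0           1764.0
8   Ben    L5      56     22   NaN              NaN
9   Pia    L4     152      2  36.0             72.0
group by name: mean(age_times_bonus), max(bonus):
      age_times_bonus  bonus
name                        
Ben               NaN     22
Ivy             180.0      8
Lena           1110.0     40
Pia             744.0     49
Tom             357.0      7
Wes             297.0      9
add column net = t['age_times_bonus'] - t['bonus']:
      age_times_bonus  bonus     net
name                                
Ben               NaN     22     NaN
Ivy             180.0      8   172.0
Lena           1110.0     40  1070.0
Pia             744.0     49   695.0
Tom             357.0      7   350.0
Wes             297.0      9   288.0
filter rows where age_times_bonus <= 744:
      age_times_bonus  bonus    net
name                               
Ivy             180.0      8  172.0
Pia             744.0     49  695.0
Tom             357.0      7  350.0
Wes             297.0      9  288.0
Then the mean of column 'net': 376.25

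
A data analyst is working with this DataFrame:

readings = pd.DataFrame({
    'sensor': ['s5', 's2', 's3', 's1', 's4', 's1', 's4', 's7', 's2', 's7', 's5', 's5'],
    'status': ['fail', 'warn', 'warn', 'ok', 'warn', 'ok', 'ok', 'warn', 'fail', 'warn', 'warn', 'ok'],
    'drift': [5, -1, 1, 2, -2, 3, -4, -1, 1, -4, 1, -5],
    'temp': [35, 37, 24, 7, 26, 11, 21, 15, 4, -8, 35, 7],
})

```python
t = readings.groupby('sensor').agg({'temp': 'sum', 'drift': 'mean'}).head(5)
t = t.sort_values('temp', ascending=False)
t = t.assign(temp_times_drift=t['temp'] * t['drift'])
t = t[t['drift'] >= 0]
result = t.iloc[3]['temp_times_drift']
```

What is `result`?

group by sensor: sum(temp), mean(drift):
        temp     drift
sensor                
s1        18  2.500000
s2        41  0.000000
s3        24  1.000000
s4        47 -3.000000
s5        77  0.333333
s7         7 -2.500000
take first 5 rows:
        temp     drift
sensor                
s1        18  2.500000
s2        41  0.000000
s3        24  1.000000
s4        47 -3.000000
s5        77  0.333333
sort by temp descending:
        temp     drift
sensor                
s5        77  0.333333
s4        47 -3.000000
s2        41  0.000000
s3        24  1.000000
s1        18  2.500000
add column temp_times_drift = t['temp'] * t['drift']:
        temp     drift  temp_times_drift
sensor                                  
s5        77  0.333333         25.666667
s4        47 -3.000000       -141.000000
s2        41  0.000000          0.000000
s3        24  1.000000         24.000000
s1        18  2.500000         45.000000
filter rows where drift >= 0:
        temp     drift  temp_times_drift
sensor                                  
s5        77  0.333333         25.666667
s2        41  0.000000          0.000000
s3        24  1.000000         24.000000
s1        18  2.500000         45.000000

45.0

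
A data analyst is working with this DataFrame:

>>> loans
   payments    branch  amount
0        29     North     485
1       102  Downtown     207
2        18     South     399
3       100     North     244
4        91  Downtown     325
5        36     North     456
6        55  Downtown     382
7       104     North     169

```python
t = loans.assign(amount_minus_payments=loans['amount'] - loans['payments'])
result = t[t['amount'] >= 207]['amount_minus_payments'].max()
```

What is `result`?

add column amount_minus_payments = loans['amount'] - loans['payments']:
   payments    branch  amount  amount_minus_payments
0        29     North     485                    456
1       102  Downtown     207                    105
2        18     South     399                    381
3       100     North     244                    144
4        91  Downtown     325                    234
5        36     North     456                    420
6        55  Downtown     382                    327
7       104     North     169                     65
filter rows where amount >= 207:
   payments    branch  amount  amount_minus_payments
0        29     North     485                    456
1       102  Downtown     207                    105
2        18     South     399                    381
3       100     North     244                    144
4        91  Downtown     325                    234
5        36     North     456                    420
6        55  Downtown     382                    327
So max() = 456.

456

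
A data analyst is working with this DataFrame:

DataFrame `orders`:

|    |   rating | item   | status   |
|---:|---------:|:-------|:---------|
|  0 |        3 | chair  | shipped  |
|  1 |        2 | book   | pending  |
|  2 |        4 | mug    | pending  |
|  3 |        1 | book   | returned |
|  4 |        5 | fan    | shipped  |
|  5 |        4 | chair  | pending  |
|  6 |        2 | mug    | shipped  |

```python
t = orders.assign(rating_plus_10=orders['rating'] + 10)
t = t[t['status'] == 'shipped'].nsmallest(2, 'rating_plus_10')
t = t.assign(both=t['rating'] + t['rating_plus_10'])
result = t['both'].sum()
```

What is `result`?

add column rating_plus_10 = orders['rating'] + 10:
   rating   item    status  rating_plus_10
0       3  chair   shipped              13
1       2   book   pending              12
2       4    mug   pending              14
3       1   book  returned              11
4       5    fan   shipped              15
5       4  chair   pending              14
6       2    mug   shipped              12
filter rows where status == 'shipped':
   rating   item   status  rating_plus_10
0       3  chair  shipped              13
4       5    fan  shipped              15
6       2    mug  shipped              12
take 2 rows with smallest rating_plus_10:
   rating   item   status  rating_plus_10
6       2    mug  shipped              12
0       3  chair  shipped              13
add column both = t['rating'] + t['rating_plus_10']:
   rating   item   status  rating_plus_10  both
6       2    mug  shipped              12    14
0       3  chair  shipped              13    16

30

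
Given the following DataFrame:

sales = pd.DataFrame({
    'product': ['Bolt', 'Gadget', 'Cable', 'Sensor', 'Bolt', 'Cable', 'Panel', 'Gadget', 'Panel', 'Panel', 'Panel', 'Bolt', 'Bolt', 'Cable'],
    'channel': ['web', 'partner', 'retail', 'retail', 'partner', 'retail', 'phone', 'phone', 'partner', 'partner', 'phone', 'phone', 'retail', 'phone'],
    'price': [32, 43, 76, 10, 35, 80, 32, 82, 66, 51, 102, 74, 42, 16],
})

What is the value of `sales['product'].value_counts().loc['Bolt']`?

4

value_counts of product:
product
Bolt      4
Panel     4
Cable     3
Gadget    2
Sensor    1
Name: count, dtype: int64
So loc['Bolt'] = 4.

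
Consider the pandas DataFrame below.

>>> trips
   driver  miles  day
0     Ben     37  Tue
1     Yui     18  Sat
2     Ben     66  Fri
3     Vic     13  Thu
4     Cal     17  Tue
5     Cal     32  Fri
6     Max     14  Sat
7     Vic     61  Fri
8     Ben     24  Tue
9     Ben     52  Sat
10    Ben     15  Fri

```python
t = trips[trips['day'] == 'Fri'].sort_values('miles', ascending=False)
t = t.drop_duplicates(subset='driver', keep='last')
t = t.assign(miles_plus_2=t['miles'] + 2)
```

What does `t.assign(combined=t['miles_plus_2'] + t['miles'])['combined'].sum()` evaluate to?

filter rows where day == 'Fri':
   driver  miles  day
2     Ben     66  Fri
5     Cal     32  Fri
7     Vic     61  Fri
10    Ben     15  Fri
sort by miles descending:
   driver  miles  day
2     Ben     66  Fri
7     Vic     61  Fri
5     Cal     32  Fri
10    Ben     15  Fri
drop duplicate driver (keep=last):
   driver  miles  day
7     Vic     61  Fri
5     Cal     32  Fri
10    Ben     15  Fri
add column miles_plus_2 = t['miles'] + 2:
   driver  miles  day  miles_plus_2
7     Vic     61  Fri            63
5     Cal     32  Fri            34
10    Ben     15  Fri            17
add column combined = t['miles_plus_2'] + t['miles']:
   driver  miles  day  miles_plus_2  combined
7     Vic     61  Fri            63       124
5     Cal     32  Fri            34        66
10    Ben     15  Fri            17        32
Finally, sum of column 'combined' = 222.

222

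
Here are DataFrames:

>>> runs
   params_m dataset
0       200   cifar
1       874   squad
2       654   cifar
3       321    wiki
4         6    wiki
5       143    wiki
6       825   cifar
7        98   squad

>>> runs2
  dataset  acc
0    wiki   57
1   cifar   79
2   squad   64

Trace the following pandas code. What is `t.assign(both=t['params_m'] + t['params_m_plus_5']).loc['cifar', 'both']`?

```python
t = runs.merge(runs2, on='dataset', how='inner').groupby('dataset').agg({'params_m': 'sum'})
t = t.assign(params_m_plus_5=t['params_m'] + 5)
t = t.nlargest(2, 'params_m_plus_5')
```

3363

merge on 'dataset' (how='inner') → 8 rows:
   params_m dataset  acc
0       200   cifar   79
1       874   squad   64
2       654   cifar   79
3       321    wiki   57
4         6    wiki   57
5       143    wiki   57
6       825   cifar   79
7        98   squad   64
group by dataset, sum of params_m:
         params_m
dataset          
cifar        1679
squad         972
wiki          470
add column params_m_plus_5 = t['params_m'] + 5:
         params_m  params_m_plus_5
dataset                           
cifar        1679             1684
squad         972              977
wiki          470              475
take 2 rows with largest params_m_plus_5:
         params_m  params_m_plus_5
dataset                           
cifar        1679             1684
squad         972              977
add column both = t['params_m'] + t['params_m_plus_5']:
         params_m  params_m_plus_5  both
dataset                                 
cifar        1679             1684  3363
squad         972              977  1949
Taking the value at row 'cifar', column 'both' gives 3363.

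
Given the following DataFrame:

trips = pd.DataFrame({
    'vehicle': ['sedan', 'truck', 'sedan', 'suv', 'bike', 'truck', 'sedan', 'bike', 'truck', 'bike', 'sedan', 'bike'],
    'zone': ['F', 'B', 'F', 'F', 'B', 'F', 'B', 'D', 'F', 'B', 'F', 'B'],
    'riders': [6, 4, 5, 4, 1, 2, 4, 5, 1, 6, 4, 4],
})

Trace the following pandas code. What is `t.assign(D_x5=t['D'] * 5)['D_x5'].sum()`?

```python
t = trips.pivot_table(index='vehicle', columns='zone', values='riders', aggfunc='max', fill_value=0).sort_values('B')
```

25

pivot: rows=vehicle, cols=zone, max(riders):
zone     B  D  F
vehicle         
bike     6  5  0
sedan    4  0  6
suv      0  0  4
truck    4  0  2
sort by B:
zone     B  D  F
vehicle         
suv      0  0  4
sedan    4  0  6
truck    4  0  2
bike     6  5  0
add column D_x5 = t['D'] * 5:
zone     B  D  F  D_x5
vehicle               
suv      0  0  4     0
sedan    4  0  6     0
truck    4  0  2     0
bike     6  5  0    25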